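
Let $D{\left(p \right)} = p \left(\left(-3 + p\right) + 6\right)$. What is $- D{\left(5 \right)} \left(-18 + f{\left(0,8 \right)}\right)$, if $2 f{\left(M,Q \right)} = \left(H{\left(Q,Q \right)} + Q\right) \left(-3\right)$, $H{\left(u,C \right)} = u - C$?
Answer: $1200$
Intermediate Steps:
$D{\left(p \right)} = p \left(3 + p\right)$
$f{\left(M,Q \right)} = - \frac{3 Q}{2}$ ($f{\left(M,Q \right)} = \frac{\left(\left(Q - Q\right) + Q\right) \left(-3\right)}{2} = \frac{\left(0 + Q\right) \left(-3\right)}{2} = \frac{Q \left(-3\right)}{2} = \frac{\left(-3\right) Q}{2} = - \frac{3 Q}{2}$)
$- D{\left(5 \right)} \left(-18 + f{\left(0,8 \right)}\right) = - 5 \left(3 + 5\right) \left(-18 - 12\right) = - 5 \cdot 8 \left(-18 - 12\right) = - 40 \left(-30\right) = \left(-1\right) \left(-1200\right) = 1200$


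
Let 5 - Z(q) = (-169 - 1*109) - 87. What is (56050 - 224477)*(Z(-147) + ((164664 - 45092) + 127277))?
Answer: -41638354513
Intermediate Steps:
Z(q) = 370 (Z(q) = 5 - ((-169 - 1*109) - 87) = 5 - ((-169 - 109) - 87) = 5 - (-278 - 87) = 5 - 1*(-365) = 5 + 365 = 370)
(56050 - 224477)*(Z(-147) + ((164664 - 45092) + 127277)) = (56050 - 224477)*(370 + ((164664 - 45092) + 127277)) = -168427*(370 + (119572 + 127277)) = -168427*(370 + 246849) = -168427*247219 = -41638354513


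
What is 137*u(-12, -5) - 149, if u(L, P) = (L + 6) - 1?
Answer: -1108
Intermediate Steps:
u(L, P) = 5 + L (u(L, P) = (6 + L) - 1 = 5 + L)
137*u(-12, -5) - 149 = 137*(5 - 12) - 149 = 137*(-7) - 149 = -959 - 149 = -1108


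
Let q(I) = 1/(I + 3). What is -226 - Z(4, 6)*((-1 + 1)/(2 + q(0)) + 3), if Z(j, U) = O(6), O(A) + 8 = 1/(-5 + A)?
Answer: -205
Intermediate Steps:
q(I) = 1/(3 + I)
O(A) = -8 + 1/(-5 + A)
Z(j, U) = -7 (Z(j, U) = (41 - 8*6)/(-5 + 6) = (41 - 48)/1 = 1*(-7) = -7)
-226 - Z(4, 6)*((-1 + 1)/(2 + q(0)) + 3) = -226 - (-7)*((-1 + 1)/(2 + 1/(3 + 0)) + 3) = -226 - (-7)*(0/(2 + 1/3) + 3) = -226 - (-7)*(0/(2 + ⅓) + 3) = -226 - (-7)*(0/(7/3) + 3) = -226 - (-7)*(0*(3/7) + 3) = -226 - (-7)*(0 + 3) = -226 - (-7)*3 = -226 - 1*(-21) = -226 + 21 = -205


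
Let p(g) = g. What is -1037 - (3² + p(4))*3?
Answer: -1076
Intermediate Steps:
-1037 - (3² + p(4))*3 = -1037 - (3² + 4)*3 = -1037 - (9 + 4)*3 = -1037 - 13*3 = -1037 - 1*39 = -1037 - 39 = -1076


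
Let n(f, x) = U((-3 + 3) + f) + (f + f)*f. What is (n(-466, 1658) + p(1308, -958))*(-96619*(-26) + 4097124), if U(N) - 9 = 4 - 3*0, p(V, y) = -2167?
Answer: 2856226432444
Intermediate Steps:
U(N) = 13 (U(N) = 9 + (4 - 3*0) = 9 + (4 + 0) = 9 + 4 = 13)
n(f, x) = 13 + 2*f² (n(f, x) = 13 + (f + f)*f = 13 + (2*f)*f = 13 + 2*f²)
(n(-466, 1658) + p(1308, -958))*(-96619*(-26) + 4097124) = ((13 + 2*(-466)²) - 2167)*(-96619*(-26) + 4097124) = ((13 + 2*217156) - 2167)*(2512094 + 4097124) = ((13 + 434312) - 2167)*6609218 = (434325 - 2167)*6609218 = 432158*6609218 = 2856226432444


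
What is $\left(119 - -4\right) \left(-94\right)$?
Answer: $-11562$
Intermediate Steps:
$\left(119 - -4\right) \left(-94\right) = \left(119 + \left(-53 + 57\right)\right) \left(-94\right) = \left(119 + 4\right) \left(-94\right) = 123 \left(-94\right) = -11562$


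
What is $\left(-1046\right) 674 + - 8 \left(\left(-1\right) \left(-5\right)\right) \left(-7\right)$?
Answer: $-704724$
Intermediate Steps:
$\left(-1046\right) 674 + - 8 \left(\left(-1\right) \left(-5\right)\right) \left(-7\right) = -705004 + \left(-8\right) 5 \left(-7\right) = -705004 - -280 = -705004 + 280 = -704724$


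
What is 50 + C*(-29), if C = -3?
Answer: 137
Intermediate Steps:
50 + C*(-29) = 50 - 3*(-29) = 50 + 87 = 137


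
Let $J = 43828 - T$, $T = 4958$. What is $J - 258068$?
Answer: $-219198$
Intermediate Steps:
$J = 38870$ ($J = 43828 - 4958 = 38870$)
$J - 258068 = 38870 - 258068 = -219198$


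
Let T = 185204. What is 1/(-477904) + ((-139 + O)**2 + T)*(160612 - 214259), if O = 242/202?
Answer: -53403598744471064665/4875098704 ≈ -1.0954e+10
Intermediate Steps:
O = 121/101 (O = 242*(1/202) = 121/101 ≈ 1.1980)
1/(-477904) + ((-139 + O)**2 + T)*(160612 - 214259) = 1/(-477904) + ((-139 + 121/101)**2 + 185204)*(160612 - 214259) = -1/477904 + ((-13918/101)**2 + 185204)*(-53647) = -1/477904 + (193710724/10201 + 185204)*(-53647) = -1/477904 + (2082976728/10201)*(-53647) = -1/477904 - 111745452527016/10201 = -53403598744471064665/4875098704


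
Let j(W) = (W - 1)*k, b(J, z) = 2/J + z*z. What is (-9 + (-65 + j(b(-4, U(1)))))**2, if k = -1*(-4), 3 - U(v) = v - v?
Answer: 1936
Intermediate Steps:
U(v) = 3 (U(v) = 3 - (v - v) = 3 - 1*0 = 3 + 0 = 3)
k = 4
b(J, z) = z**2 + 2/J (b(J, z) = 2/J + z**2 = z**2 + 2/J)
j(W) = -4 + 4*W (j(W) = (W - 1)*4 = (-1 + W)*4 = -4 + 4*W)
(-9 + (-65 + j(b(-4, U(1)))))**2 = (-9 + (-65 + (-4 + 4*(3**2 + 2/(-4)))))**2 = (-9 + (-65 + (-4 + 4*(9 + 2*(-1/4)))))**2 = (-9 + (-65 + (-4 + 4*(9 - 1/2))))**2 = (-9 + (-65 + (-4 + 4*(17/2))))**2 = (-9 + (-65 + (-4 + 34)))**2 = (-9 + (-65 + 30))**2 = (-9 - 35)**2 = (-44)**2 = 1936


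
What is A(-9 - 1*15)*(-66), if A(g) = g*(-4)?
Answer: -6336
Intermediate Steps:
A(g) = -4*g
A(-9 - 1*15)*(-66) = -4*(-9 - 1*15)*(-66) = -4*(-9 - 15)*(-66) = -4*(-24)*(-66) = 96*(-66) = -6336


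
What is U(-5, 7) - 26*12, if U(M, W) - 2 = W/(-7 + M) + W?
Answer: -3643/12 ≈ -303.58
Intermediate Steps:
U(M, W) = 2 + W + W/(-7 + M) (U(M, W) = 2 + (W/(-7 + M) + W) = 2 + (W + W/(-7 + M)) = 2 + W + W/(-7 + M))
U(-5, 7) - 26*12 = (-14 - 6*7 + 2*(-5) - 5*7)/(-7 - 5) - 26*12 = (-14 - 42 - 10 - 35)/(-12) - 312 = -1/12*(-101) - 312 = 101/12 - 312 = -3643/12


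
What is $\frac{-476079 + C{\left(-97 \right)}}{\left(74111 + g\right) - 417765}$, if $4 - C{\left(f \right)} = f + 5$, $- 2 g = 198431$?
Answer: $\frac{951966}{885739} \approx 1.0748$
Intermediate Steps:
$g = - \frac{198431}{2}$ ($g = \left(- \frac{1}{2}\right) 198431 = - \frac{198431}{2} \approx -99216.0$)
$C{\left(f \right)} = -1 - f$ ($C{\left(f \right)} = 4 - \left(f + 5\right) = 4 - \left(5 + f\right) = -1 - f$)
$\frac{-476079 + C{\left(-97 \right)}}{\left(74111 + g\right) - 417765} = \frac{-476079 - -96}{\left(74111 - \frac{198431}{2}\right) - 417765} = \frac{-476079 + \left(-1 + 97\right)}{- \frac{50209}{2} - 417765} = \frac{-476079 + 96}{- \frac{885739}{2}} = \left(-475983\right) \left(- \frac{2}{885739}\right) = \frac{951966}{885739}$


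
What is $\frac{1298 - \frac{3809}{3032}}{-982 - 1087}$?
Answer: $- \frac{3931727}{6273208} \approx -0.62675$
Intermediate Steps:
$\frac{1298 - \frac{3809}{3032}}{-982 - 1087} = \frac{1298 - \frac{3809}{3032}}{-2069} = \left(1298 - \frac{3809}{3032}\right) \left(- \frac{1}{2069}\right) = \frac{3931727}{3032} \left(- \frac{1}{2069}\right) = - \frac{3931727}{6273208}$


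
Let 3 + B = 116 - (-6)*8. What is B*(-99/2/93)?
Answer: -5313/62 ≈ -85.694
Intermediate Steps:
B = 161 (B = -3 + (116 - (-6)*8) = -3 + (116 - 1*(-48)) = -3 + (116 + 48) = -3 + 164 = 161)
B*(-99/2/93) = 161*(-99/2/93) = 161*(-99*½*(1/93)) = 161*(-99/2*1/93) = 161*(-33/62) = -5313/62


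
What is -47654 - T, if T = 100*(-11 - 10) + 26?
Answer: -45580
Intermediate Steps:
T = -2074 (T = 100*(-21) + 26 = -2100 + 26 = -2074)
-47654 - T = -47654 - 1*(-2074) = -47654 + 2074 = -45580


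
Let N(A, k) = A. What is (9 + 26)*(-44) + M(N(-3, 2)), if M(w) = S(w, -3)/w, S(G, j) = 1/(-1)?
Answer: -4619/3 ≈ -1539.7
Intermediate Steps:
S(G, j) = -1
M(w) = -1/w
(9 + 26)*(-44) + M(N(-3, 2)) = (9 + 26)*(-44) - 1/(-3) = 35*(-44) - 1*(-⅓) = -1540 + ⅓ = -4619/3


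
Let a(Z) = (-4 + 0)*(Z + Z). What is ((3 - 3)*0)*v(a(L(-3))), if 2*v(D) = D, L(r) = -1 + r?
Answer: 0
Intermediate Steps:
a(Z) = -8*Z
v(D) = D/2
((3 - 3)*0)*v(a(L(-3))) = ((3 - 3)*0)*((-8*(-1 - 3))/2) = (0*0)*((-8*(-4))/2) = 0*((½)*32) = 0*16 = 0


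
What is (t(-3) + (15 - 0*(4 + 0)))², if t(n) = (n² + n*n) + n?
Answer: 900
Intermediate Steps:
t(n) = n + 2*n² (t(n) = (n² + n²) + n = 2*n² + n = n + 2*n²)
(t(-3) + (15 - 0*(4 + 0)))² = (-3*(1 + 2*(-3)) + (15 - 0*(4 + 0)))² = (-3*(1 - 6) + (15 - 0*4))² = (-3*(-5) + (15 - 1*0))² = (15 + (15 + 0))² = (15 + 15)² = 30² = 900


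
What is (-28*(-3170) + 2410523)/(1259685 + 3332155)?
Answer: 2499283/4591840 ≈ 0.54429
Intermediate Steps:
(-28*(-3170) + 2410523)/(1259685 + 3332155) = (88760 + 2410523)/4591840 = 2499283*(1/4591840) = 2499283/4591840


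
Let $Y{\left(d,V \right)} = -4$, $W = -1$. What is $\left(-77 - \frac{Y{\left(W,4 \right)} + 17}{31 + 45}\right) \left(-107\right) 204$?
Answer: $\frac{32005305}{19} \approx 1.6845 \cdot 10^{6}$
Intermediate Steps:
$\left(-77 - \frac{Y{\left(W,4 \right)} + 17}{31 + 45}\right) \left(-107\right) 204 = \left(-77 - \frac{-4 + 17}{31 + 45}\right) \left(-107\right) 204 = \left(-77 - \frac{13}{76}\right) \left(-107\right) 204 = \left(- \frac{5865}{76}\right) \left(-107\right) 204 = \frac{627555}{76} \cdot 204 = \frac{32005305}{19}$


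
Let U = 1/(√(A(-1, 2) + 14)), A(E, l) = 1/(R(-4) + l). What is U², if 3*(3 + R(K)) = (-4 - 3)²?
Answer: 46/647 ≈ 0.071097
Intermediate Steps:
R(K) = 40/3 (R(K) = -3 + (-4 - 3)²/3 = -3 + (⅓)*(-7)² = -3 + (⅓)*49 = -3 + 49/3 = 40/3)
A(E, l) = 1/(40/3 + l)
U = √29762/647 (U = 1/(√(3/(40 + 3*2) + 14)) = 1/(√(3/(40 + 6) + 14)) = 1/(√(3/46 + 14)) = 1/(√(647/46)) = 1/(√29762/46) = √29762/647 ≈ 0.26664)
U² = (√29762/647)² = 46/647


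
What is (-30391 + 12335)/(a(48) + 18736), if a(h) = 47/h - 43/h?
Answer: -216672/224833 ≈ -0.96370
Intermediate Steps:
a(h) = 4/h
(-30391 + 12335)/(a(48) + 18736) = (-30391 + 12335)/(4/48 + 18736) = -18056/(4*(1/48) + 18736) = -18056/(1/12 + 18736) = -18056/224833/12 = -18056*12/224833 = -216672/224833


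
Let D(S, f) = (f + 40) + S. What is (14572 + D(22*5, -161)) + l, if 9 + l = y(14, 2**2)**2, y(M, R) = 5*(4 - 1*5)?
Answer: 14577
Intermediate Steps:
D(S, f) = 40 + S + f (D(S, f) = (40 + f) + S = 40 + S + f)
y(M, R) = -5 (y(M, R) = 5*(4 - 5) = 5*(-1) = -5)
l = 16 (l = -9 + (-5)**2 = -9 + 25 = 16)
(14572 + D(22*5, -161)) + l = (14572 + (40 + 22*5 - 161)) + 16 = (14572 + (40 + 110 - 161)) + 16 = (14572 - 11) + 16 = 14561 + 16 = 14577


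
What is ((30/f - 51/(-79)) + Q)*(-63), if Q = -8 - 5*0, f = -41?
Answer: 1650033/3239 ≈ 509.43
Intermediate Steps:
Q = -8 (Q = -8 - 1*0 = -8 + 0 = -8)
((30/f - 51/(-79)) + Q)*(-63) = ((30/(-41) - 51/(-79)) - 8)*(-63) = ((30*(-1/41) - 51*(-1/79)) - 8)*(-63) = ((-30/41 + 51/79) - 8)*(-63) = (-279/3239 - 8)*(-63) = -26191/3239*(-63) = 1650033/3239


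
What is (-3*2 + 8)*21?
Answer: 42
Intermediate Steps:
(-3*2 + 8)*21 = (-6 + 8)*21 = 2*21 = 42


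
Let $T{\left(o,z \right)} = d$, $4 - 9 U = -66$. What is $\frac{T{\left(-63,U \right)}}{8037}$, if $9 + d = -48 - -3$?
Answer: $- \frac{6}{893} \approx -0.0067189$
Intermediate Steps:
$U = \frac{70}{9}$ ($U = \frac{4}{9} - - \frac{22}{3} = \frac{4}{9} + \frac{22}{3} = \frac{70}{9} \approx 7.7778$)
$d = -54$ ($d = -9 - 45 = -54$)
$T{\left(o,z \right)} = -54$
$\frac{T{\left(-63,U \right)}}{8037} = - \frac{54}{8037} = \left(-54\right) \frac{1}{8037} = - \frac{6}{893}$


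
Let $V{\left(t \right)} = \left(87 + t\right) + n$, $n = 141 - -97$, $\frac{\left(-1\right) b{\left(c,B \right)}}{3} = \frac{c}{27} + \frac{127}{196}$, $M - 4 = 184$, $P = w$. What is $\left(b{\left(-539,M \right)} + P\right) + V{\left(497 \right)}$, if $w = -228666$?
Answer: $- \frac{401814601}{1764} \approx -2.2779 \cdot 10^{5}$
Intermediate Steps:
$P = -228666$
$M = 188$ ($M = 4 + 184 = 188$)
$b{\left(c,B \right)} = - \frac{381}{196} - \frac{c}{9}$ ($b{\left(c,B \right)} = - 3 \left(\frac{c}{27} + \frac{127}{196}\right) = - 3 \left(\frac{127}{196} + \frac{c}{27}\right) = - \frac{381}{196} - \frac{c}{9}$)
$n = 238$ ($n = 141 + 97 = 238$)
$V{\left(t \right)} = 325 + t$ ($V{\left(t \right)} = \left(87 + t\right) + 238 = 325 + t$)
$\left(b{\left(-539,M \right)} + P\right) + V{\left(497 \right)} = \left(\left(- \frac{381}{196} - - \frac{539}{9}\right) - 228666\right) + \left(325 + 497\right) = \left(\left(- \frac{381}{196} + \frac{539}{9}\right) - 228666\right) + 822 = \left(\frac{102215}{1764} - 228666\right) + 822 = - \frac{403264609}{1764} + 822 = - \frac{401814601}{1764}$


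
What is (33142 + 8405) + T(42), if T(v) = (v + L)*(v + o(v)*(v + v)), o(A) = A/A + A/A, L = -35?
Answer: 43017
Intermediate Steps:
o(A) = 2 (o(A) = 1 + 1 = 2)
T(v) = 5*v*(-35 + v) (T(v) = (v - 35)*(v + 2*(v + v)) = (-35 + v)*(v + 2*(2*v)) = (-35 + v)*(v + 4*v) = (-35 + v)*(5*v) = 5*v*(-35 + v))
(33142 + 8405) + T(42) = (33142 + 8405) + 5*42*(-35 + 42) = 41547 + 5*42*7 = 41547 + 1470 = 43017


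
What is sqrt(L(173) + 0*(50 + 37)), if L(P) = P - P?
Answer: 0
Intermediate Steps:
L(P) = 0
sqrt(L(173) + 0*(50 + 37)) = sqrt(0 + 0*(50 + 37)) = sqrt(0 + 0*87) = sqrt(0 + 0) = sqrt(0) = 0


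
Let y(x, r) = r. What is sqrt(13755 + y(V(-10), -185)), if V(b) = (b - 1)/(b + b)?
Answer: sqrt(13570) ≈ 116.49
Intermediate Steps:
V(b) = (-1 + b)/(2*b) (V(b) = (-1 + b)/((2*b)) = (-1 + b)*(1/(2*b)) = (-1 + b)/(2*b))
sqrt(13755 + y(V(-10), -185)) = sqrt(13755 - 185) = sqrt(13570)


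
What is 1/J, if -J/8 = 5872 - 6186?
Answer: 1/2512 ≈ 0.00039809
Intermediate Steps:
J = 2512 (J = -8*(5872 - 6186) = -8*(-314) = 2512)
1/J = 1/2512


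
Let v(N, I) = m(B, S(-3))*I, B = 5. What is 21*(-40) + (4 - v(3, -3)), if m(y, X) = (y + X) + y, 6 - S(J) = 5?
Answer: -803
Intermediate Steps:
S(J) = 1 (S(J) = 6 - 1*5 = 6 - 5 = 1)
m(y, X) = X + 2*y (m(y, X) = (X + y) + y = X + 2*y)
v(N, I) = 11*I (v(N, I) = (1 + 2*5)*I = (1 + 10)*I = 11*I)
21*(-40) + (4 - v(3, -3)) = 21*(-40) + (4 - 11*(-3)) = -840 + (4 - 1*(-33)) = -840 + (4 + 33) = -840 + 37 = -803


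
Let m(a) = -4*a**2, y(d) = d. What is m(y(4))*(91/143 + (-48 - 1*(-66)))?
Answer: -13120/11 ≈ -1192.7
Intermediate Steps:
m(y(4))*(91/143 + (-48 - 1*(-66))) = (-4*4**2)*(91/143 + (-48 - 1*(-66))) = (-4*16)*(91*(1/143) + (-48 + 66)) = -64*(7/11 + 18) = -64*205/11 = -13120/11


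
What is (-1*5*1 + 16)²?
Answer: 121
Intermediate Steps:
(-1*5*1 + 16)² = (-5*1 + 16)² = (-5 + 16)² = 11² = 121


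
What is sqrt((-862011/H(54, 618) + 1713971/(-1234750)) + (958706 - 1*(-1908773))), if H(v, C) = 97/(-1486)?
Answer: 49*sqrt(3841225866501951290)/23954150 ≈ 4009.1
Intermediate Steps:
H(v, C) = -97/1486 (H(v, C) = 97*(-1/1486) = -97/1486)
sqrt((-862011/H(54, 618) + 1713971/(-1234750)) + (958706 - 1*(-1908773))) = sqrt((-862011/(-97/1486) + 1713971/(-1234750)) + (958706 - 1*(-1908773))) = sqrt((-862011*(-1486/97) + 1713971*(-1/1234750)) + (958706 + 1908773)) = sqrt((1280948346/97 - 1713971/1234750) + 2867479) = sqrt(1581650803968313/119770750 + 2867479) = sqrt(1925090914407563/119770750) = 49*sqrt(3841225866501951290)/23954150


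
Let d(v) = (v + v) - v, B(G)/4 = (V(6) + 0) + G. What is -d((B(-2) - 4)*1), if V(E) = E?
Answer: -12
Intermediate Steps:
B(G) = 24 + 4*G (B(G) = 4*((6 + 0) + G) = 4*(6 + G) = 24 + 4*G)
d(v) = v (d(v) = 2*v - v = v)
-d((B(-2) - 4)*1) = -((24 + 4*(-2)) - 4) = -((24 - 8) - 4) = -(16 - 4) = -12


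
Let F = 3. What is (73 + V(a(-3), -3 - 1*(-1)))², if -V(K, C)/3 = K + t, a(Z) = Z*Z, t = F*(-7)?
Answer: 11881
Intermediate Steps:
t = -21 (t = 3*(-7) = -21)
a(Z) = Z²
V(K, C) = 63 - 3*K (V(K, C) = -3*(K - 21) = -3*(-21 + K) = 63 - 3*K)
(73 + V(a(-3), -3 - 1*(-1)))² = (73 + (63 - 3*(-3)²))² = (73 + (63 - 3*9))² = (73 + (63 - 27))² = (73 + 36)² = 109² = 11881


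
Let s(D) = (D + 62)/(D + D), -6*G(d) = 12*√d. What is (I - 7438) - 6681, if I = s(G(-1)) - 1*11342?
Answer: -50921/2 + 31*I/2 ≈ -25461.0 + 15.5*I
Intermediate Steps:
G(d) = -2*√d
s(D) = (62 + D)/(2*D) (s(D) = (62 + D)/((2*D)) = (62 + D)*(1/(2*D)) = (62 + D)/(2*D))
I = -11342 + I*(62 - 2*I)/4 (I = (62 - 2*I)/(2*((-2*I))) - 1*11342 = (62 - 2*I)/(2*((-2*I))) - 11342 = (I/2)*(62 - 2*I)/2 - 11342 = I*(62 - 2*I)/4 - 11342 = -11342 + I*(62 - 2*I)/4 ≈ -11342.0 + 15.5*I)
(I - 7438) - 6681 = ((-22683/2 + 31*I/2) - 7438) - 6681 = (-37559/2 + 31*I/2) - 6681 = -50921/2 + 31*I/2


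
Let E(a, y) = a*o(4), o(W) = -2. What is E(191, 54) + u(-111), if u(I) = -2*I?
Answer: -160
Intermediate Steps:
E(a, y) = -2*a (E(a, y) = a*(-2) = -2*a)
E(191, 54) + u(-111) = -2*191 - 2*(-111) = -382 + 222 = -160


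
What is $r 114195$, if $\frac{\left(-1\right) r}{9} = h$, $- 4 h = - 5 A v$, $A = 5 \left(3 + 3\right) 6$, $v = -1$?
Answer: $231244875$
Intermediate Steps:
$A = 180$ ($A = 5 \cdot 6 \cdot 6 = 5 \cdot 36 = 180$)
$h = -225$ ($h = - \frac{\left(-5\right) 180 \left(-1\right)}{4} = - \frac{\left(-900\right) \left(-1\right)}{4} = \left(- \frac{1}{4}\right) 900 = -225$)
$r = 2025$ ($r = \left(-9\right) \left(-225\right) = 2025$)
$r 114195 = 2025 \cdot 114195 = 231244875$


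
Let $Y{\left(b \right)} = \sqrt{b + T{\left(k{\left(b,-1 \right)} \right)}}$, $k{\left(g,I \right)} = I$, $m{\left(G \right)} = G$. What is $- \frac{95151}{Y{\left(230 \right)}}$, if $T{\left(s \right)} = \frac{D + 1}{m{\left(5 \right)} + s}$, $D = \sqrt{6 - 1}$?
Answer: $- \frac{190302}{\sqrt{921 + \sqrt{5}}} \approx -6263.1$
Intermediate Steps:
$D = \sqrt{5} \approx 2.2361$
$T{\left(s \right)} = \frac{1 + \sqrt{5}}{5 + s}$ ($T{\left(s \right)} = \frac{\sqrt{5} + 1}{5 + s} = \frac{1 + \sqrt{5}}{5 + s}$)
$Y{\left(b \right)} = \sqrt{\frac{1}{4} + b + \frac{\sqrt{5}}{4}}$ ($Y{\left(b \right)} = \sqrt{b + \frac{1 + \sqrt{5}}{5 - 1}} = \sqrt{b + \frac{1 + \sqrt{5}}{4}} = \sqrt{b + \left(\frac{1}{4} + \frac{\sqrt{5}}{4}\right)} = \sqrt{\frac{1}{4} + b + \frac{\sqrt{5}}{4}}$)
$- \frac{95151}{Y{\left(230 \right)}} = - \frac{95151}{\frac{1}{2} \sqrt{1 + \sqrt{5} + 4 \cdot 230}} = - \frac{95151}{\frac{1}{2} \sqrt{1 + \sqrt{5} + 920}} = - \frac{95151}{\frac{1}{2} \sqrt{921 + \sqrt{5}}} = - 95151 \frac{2}{\sqrt{921 + \sqrt{5}}} = - \frac{190302}{\sqrt{921 + \sqrt{5}}}$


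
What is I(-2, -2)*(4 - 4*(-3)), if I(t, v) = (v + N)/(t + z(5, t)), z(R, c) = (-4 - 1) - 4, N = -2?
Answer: 64/11 ≈ 5.8182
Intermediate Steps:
z(R, c) = -9 (z(R, c) = -5 - 4 = -9)
I(t, v) = (-2 + v)/(-9 + t) (I(t, v) = (v - 2)/(t - 9) = (-2 + v)/(-9 + t))
I(-2, -2)*(4 - 4*(-3)) = ((-2 - 2)/(-9 - 2))*(4 - 4*(-3)) = (-4/(-11))*(4 + 12) = -1/11*(-4)*16 = (4/11)*16 = 64/11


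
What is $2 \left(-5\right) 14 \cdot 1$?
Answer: $-140$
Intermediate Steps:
$2 \left(-5\right) 14 \cdot 1 = \left(-10\right) 14 \cdot 1 = \left(-140\right) 1 = -140$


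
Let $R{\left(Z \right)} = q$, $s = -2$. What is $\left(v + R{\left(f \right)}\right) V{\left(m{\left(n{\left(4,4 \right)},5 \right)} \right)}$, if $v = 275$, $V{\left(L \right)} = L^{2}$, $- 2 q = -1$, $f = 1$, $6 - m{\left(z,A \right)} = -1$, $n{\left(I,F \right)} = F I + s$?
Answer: $\frac{26999}{2} \approx 13500.0$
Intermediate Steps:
$n{\left(I,F \right)} = -2 + F I$ ($n{\left(I,F \right)} = F I - 2 = -2 + F I$)
$m{\left(z,A \right)} = 7$ ($m{\left(z,A \right)} = 6 - -1 = 6 + 1 = 7$)
$q = \frac{1}{2}$ ($q = \left(- \frac{1}{2}\right) \left(-1\right) = \frac{1}{2} \approx 0.5$)
$R{\left(Z \right)} = \frac{1}{2}$
$\left(v + R{\left(f \right)}\right) V{\left(m{\left(n{\left(4,4 \right)},5 \right)} \right)} = \left(275 + \frac{1}{2}\right) 7^{2} = \frac{551}{2} \cdot 49 = \frac{26999}{2}$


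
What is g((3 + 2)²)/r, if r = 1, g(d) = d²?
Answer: 625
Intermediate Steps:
g((3 + 2)²)/r = ((3 + 2)²)²/1 = (5²)²*1 = 25²*1 = 625*1 = 625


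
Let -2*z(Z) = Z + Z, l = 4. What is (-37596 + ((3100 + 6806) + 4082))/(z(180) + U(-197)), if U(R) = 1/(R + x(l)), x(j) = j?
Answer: 4556344/34741 ≈ 131.15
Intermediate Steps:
z(Z) = -Z (z(Z) = -(Z + Z)/2 = -Z)
U(R) = 1/(4 + R) (U(R) = 1/(R + 4) = 1/(4 + R))
(-37596 + ((3100 + 6806) + 4082))/(z(180) + U(-197)) = (-37596 + ((3100 + 6806) + 4082))/(-1*180 + 1/(4 - 197)) = (-37596 + (9906 + 4082))/(-180 + 1/(-193)) = (-37596 + 13988)/(-180 - 1/193) = -23608/(-34741/193) = -23608*(-193/34741) = 4556344/34741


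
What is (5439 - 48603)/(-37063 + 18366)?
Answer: 43164/18697 ≈ 2.3086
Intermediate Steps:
(5439 - 48603)/(-37063 + 18366) = -43164/(-18697) = -43164*(-1/18697) = 43164/18697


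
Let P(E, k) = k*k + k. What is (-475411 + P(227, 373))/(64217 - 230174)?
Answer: 7147/3531 ≈ 2.0241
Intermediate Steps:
P(E, k) = k + k**2 (P(E, k) = k**2 + k = k + k**2)
(-475411 + P(227, 373))/(64217 - 230174) = (-475411 + 373*(1 + 373))/(64217 - 230174) = (-475411 + 373*374)/(-165957) = (-475411 + 139502)*(-1/165957) = -335909*(-1/165957) = 7147/3531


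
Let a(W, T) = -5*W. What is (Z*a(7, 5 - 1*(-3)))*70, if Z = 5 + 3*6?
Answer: -56350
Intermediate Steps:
Z = 23 (Z = 5 + 18 = 23)
(Z*a(7, 5 - 1*(-3)))*70 = (23*(-5*7))*70 = (23*(-35))*70 = -805*70 = -56350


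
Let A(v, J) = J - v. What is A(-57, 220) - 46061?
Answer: -45784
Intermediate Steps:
A(-57, 220) - 46061 = (220 - 1*(-57)) - 46061 = (220 + 57) - 46061 = 277 - 46061 = -45784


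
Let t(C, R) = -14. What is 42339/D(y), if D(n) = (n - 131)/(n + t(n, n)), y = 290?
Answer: 3895188/53 ≈ 73494.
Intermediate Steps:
D(n) = (-131 + n)/(-14 + n) (D(n) = (n - 131)/(n - 14) = (-131 + n)/(-14 + n))
42339/D(y) = 42339/(((-131 + 290)/(-14 + 290))) = 42339/((159/276)) = 42339/(((1/276)*159)) = 42339/(53/92) = 42339*(92/53) = 3895188/53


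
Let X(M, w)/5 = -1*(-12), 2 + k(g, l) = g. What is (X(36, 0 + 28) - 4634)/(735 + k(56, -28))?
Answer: -4574/789 ≈ -5.7972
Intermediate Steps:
k(g, l) = -2 + g
X(M, w) = 60 (X(M, w) = 5*(-1*(-12)) = 5*12 = 60)
(X(36, 0 + 28) - 4634)/(735 + k(56, -28)) = (60 - 4634)/(735 + (-2 + 56)) = -4574/(735 + 54) = -4574/789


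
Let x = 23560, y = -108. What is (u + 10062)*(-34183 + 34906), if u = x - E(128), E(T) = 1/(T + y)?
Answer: 486173397/20 ≈ 2.4309e+7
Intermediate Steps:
E(T) = 1/(-108 + T) (E(T) = 1/(T - 108) = 1/(-108 + T))
u = 471199/20 (u = 23560 - 1/(-108 + 128) = 23560 - 1/20 = 471199/20 ≈ 23560.)
(u + 10062)*(-34183 + 34906) = (471199/20 + 10062)*(-34183 + 34906) = (672439/20)*723 = 486173397/20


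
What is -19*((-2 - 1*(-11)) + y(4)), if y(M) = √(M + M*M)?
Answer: -171 - 38*√5 ≈ -255.97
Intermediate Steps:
y(M) = √(M + M²)
-19*((-2 - 1*(-11)) + y(4)) = -19*((-2 - 1*(-11)) + √(4*(1 + 4))) = -19*((-2 + 11) + √(4*5)) = -19*(9 + √20) = -19*(9 + 2*√5) = -171 - 38*√5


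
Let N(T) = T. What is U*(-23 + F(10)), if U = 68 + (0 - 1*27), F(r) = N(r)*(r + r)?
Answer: 7257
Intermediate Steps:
F(r) = 2*r² (F(r) = r*(r + r) = r*(2*r) = 2*r²)
U = 41 (U = 68 + (0 - 27) = 68 - 27 = 41)
U*(-23 + F(10)) = 41*(-23 + 2*10²) = 41*(-23 + 2*100) = 41*(-23 + 200) = 41*177 = 7257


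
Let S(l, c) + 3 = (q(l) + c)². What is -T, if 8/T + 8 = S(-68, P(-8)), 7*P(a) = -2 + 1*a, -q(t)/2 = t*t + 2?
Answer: -392/4195670537 ≈ -9.3430e-8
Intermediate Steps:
q(t) = -4 - 2*t² (q(t) = -2*(t*t + 2) = -2*(t² + 2) = -2*(2 + t²) = -4 - 2*t²)
P(a) = -2/7 + a/7 (P(a) = (-2 + 1*a)/7 = (-2 + a)/7 = -2/7 + a/7)
S(l, c) = -3 + (-4 + c - 2*l²)² (S(l, c) = -3 + ((-4 - 2*l²) + c)² = -3 + (-4 + c - 2*l²)²)
T = 392/4195670537 (T = 8/(-8 + (-3 + (4 - (-2/7 + (⅐)*(-8)) + 2*(-68)²)²)) = 8/(-8 + (-3 + (4 - (-2/7 - 8/7) + 2*4624)²)) = 8/(-8 + (-3 + (4 - 1*(-10/7) + 9248)²)) = 8/(-8 + (-3 + (4 + 10/7 + 9248)²)) = 8/(-8 + (-3 + (64774/7)²)) = 8/(-8 + (-3 + 4195671076/49)) = 8/(-8 + 4195670929/49) = 8/(4195670537/49) = 8*(49/4195670537) = 392/4195670537 ≈ 9.3430e-8)
-T = -1*392/4195670537 = -392/4195670537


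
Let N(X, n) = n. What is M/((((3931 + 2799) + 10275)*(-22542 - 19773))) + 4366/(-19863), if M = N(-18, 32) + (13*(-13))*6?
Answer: -1047202720328/4764250293075 ≈ -0.21980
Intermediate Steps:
M = -982 (M = 32 + (13*(-13))*6 = 32 - 169*6 = 32 - 1014 = -982)
M/((((3931 + 2799) + 10275)*(-22542 - 19773))) + 4366/(-19863) = -982*1/((-22542 - 19773)*((3931 + 2799) + 10275)) + 4366/(-19863) = -982*(-1/(42315*(6730 + 10275))) + 4366*(-1/19863) = -982/(17005*(-42315)) - 4366/19863 = -982/(-719566575) - 4366/19863 = -982*(-1/719566575) - 4366/19863 = 982/719566575 - 4366/19863 = -1047202720328/4764250293075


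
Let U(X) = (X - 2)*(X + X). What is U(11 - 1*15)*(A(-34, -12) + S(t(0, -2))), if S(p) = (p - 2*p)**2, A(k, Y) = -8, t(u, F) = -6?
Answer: 1344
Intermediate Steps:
U(X) = 2*X*(-2 + X) (U(X) = (-2 + X)*(2*X) = 2*X*(-2 + X))
S(p) = p**2 (S(p) = (-p)**2 = p**2)
U(11 - 1*15)*(A(-34, -12) + S(t(0, -2))) = (2*(11 - 1*15)*(-2 + (11 - 1*15)))*(-8 + (-6)**2) = (2*(11 - 15)*(-2 + (11 - 15)))*(-8 + 36) = (2*(-4)*(-2 - 4))*28 = (2*(-4)*(-6))*28 = 48*28 = 1344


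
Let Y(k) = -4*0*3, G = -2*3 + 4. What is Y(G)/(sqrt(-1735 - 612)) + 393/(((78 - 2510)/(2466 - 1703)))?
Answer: -299859/2432 ≈ -123.30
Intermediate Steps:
G = -2 (G = -6 + 4 = -2)
Y(k) = 0 (Y(k) = 0*3 = 0)
Y(G)/(sqrt(-1735 - 612)) + 393/(((78 - 2510)/(2466 - 1703))) = 0/(sqrt(-1735 - 612)) + 393/(((78 - 2510)/(2466 - 1703))) = 0/(sqrt(-2347)) + 393/((-2432/763)) = 0/((I*sqrt(2347))) + 393/((-2432*1/763)) = 0*(-I*sqrt(2347)/2347) + 393/(-2432/763) = 0 + 393*(-763/2432) = 0 - 299859/2432 = -299859/2432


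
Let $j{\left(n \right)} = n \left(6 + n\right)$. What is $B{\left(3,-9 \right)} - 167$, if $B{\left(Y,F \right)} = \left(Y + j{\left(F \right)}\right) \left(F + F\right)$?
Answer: $-707$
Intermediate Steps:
$B{\left(Y,F \right)} = 2 F \left(Y + F \left(6 + F\right)\right)$ ($B{\left(Y,F \right)} = \left(Y + F \left(6 + F\right)\right) \left(F + F\right) = \left(Y + F \left(6 + F\right)\right) 2 F = 2 F \left(Y + F \left(6 + F\right)\right)$)
$B{\left(3,-9 \right)} - 167 = 2 \left(-9\right) \left(3 - 9 \left(6 - 9\right)\right) - 167 = 2 \left(-9\right) \left(3 - -27\right) - 167 = 2 \left(-9\right) \left(3 + 27\right) - 167 = 2 \left(-9\right) 30 - 167 = -540 - 167 = -707$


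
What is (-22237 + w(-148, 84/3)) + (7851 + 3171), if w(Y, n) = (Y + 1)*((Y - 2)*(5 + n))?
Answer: 716435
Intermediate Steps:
w(Y, n) = (1 + Y)*(-2 + Y)*(5 + n) (w(Y, n) = (1 + Y)*((-2 + Y)*(5 + n)) = (1 + Y)*(-2 + Y)*(5 + n))
(-22237 + w(-148, 84/3)) + (7851 + 3171) = (-22237 + (-10 - 5*(-148) - 168/3 + 5*(-148)² + (84/3)*(-148)² - 1*(-148)*84/3)) + (7851 + 3171) = (-22237 + (-10 + 740 - 168/3 + 5*21904 + (84*(⅓))*21904 - 1*(-148)*84*(⅓))) + 11022 = (-22237 + (-10 + 740 - 2*28 + 109520 + 28*21904 - 1*(-148)*28)) + 11022 = (-22237 + (-10 + 740 - 56 + 109520 + 613312 + 4144)) + 11022 = (-22237 + 727650) + 11022 = 705413 + 11022 = 716435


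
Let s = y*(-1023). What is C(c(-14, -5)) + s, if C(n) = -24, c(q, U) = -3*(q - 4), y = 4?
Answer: -4116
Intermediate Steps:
c(q, U) = 12 - 3*q (c(q, U) = -3*(-4 + q) = 12 - 3*q)
s = -4092 (s = 4*(-1023) = -4092)
C(c(-14, -5)) + s = -24 - 4092 = -4116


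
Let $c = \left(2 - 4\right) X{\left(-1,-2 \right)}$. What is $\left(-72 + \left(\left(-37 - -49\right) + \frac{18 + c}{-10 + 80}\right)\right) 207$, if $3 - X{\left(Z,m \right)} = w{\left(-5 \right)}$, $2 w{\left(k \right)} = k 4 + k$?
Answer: $- \frac{872091}{70} \approx -12458.0$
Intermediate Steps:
$w{\left(k \right)} = \frac{5 k}{2}$ ($w{\left(k \right)} = \frac{k 4 + k}{2} = \frac{4 k + k}{2} = \frac{5 k}{2}$)
$X{\left(Z,m \right)} = \frac{31}{2}$ ($X{\left(Z,m \right)} = 3 - \frac{5}{2} \left(-5\right) = 3 - - \frac{25}{2} = 3 + \frac{25}{2} = \frac{31}{2}$)
$c = -31$ ($c = \left(2 - 4\right) \frac{31}{2} = \left(-2\right) \frac{31}{2} = -31$)
$\left(-72 + \left(\left(-37 - -49\right) + \frac{18 + c}{-10 + 80}\right)\right) 207 = \left(-72 + \left(\left(-37 - -49\right) + \frac{18 - 31}{-10 + 80}\right)\right) 207 = \left(-72 + \left(\left(-37 + 49\right) - \frac{13}{70}\right)\right) 207 = \left(-72 + \left(12 - \frac{13}{70}\right)\right) 207 = \left(-72 + \frac{827}{70}\right) 207 = \left(- \frac{4213}{70}\right) 207 = - \frac{872091}{70}$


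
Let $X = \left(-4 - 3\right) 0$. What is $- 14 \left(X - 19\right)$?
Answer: $266$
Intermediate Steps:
$X = 0$ ($X = \left(-7\right) 0 = 0$)
$- 14 \left(X - 19\right) = - 14 \left(0 - 19\right) = \left(-14\right) \left(-19\right) = 266$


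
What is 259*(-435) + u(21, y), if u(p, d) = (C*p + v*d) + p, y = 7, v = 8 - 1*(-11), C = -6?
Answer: -112637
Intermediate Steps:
v = 19 (v = 8 + 11 = 19)
u(p, d) = -5*p + 19*d (u(p, d) = (-6*p + 19*d) + p = -5*p + 19*d)
259*(-435) + u(21, y) = 259*(-435) + (-5*21 + 19*7) = -112665 + (-105 + 133) = -112665 + 28 = -112637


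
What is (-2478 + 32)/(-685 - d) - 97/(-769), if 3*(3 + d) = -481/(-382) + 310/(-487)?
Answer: 362235755425/97596709893 ≈ 3.7116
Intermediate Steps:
d = -519493/186034 (d = -3 + (-481/(-382) + 310/(-487))/3 = -3 + (-481*(-1/382) + 310*(-1/487))/3 = -3 + (481/382 - 310/487)/3 = -3 + (⅓)*(115827/186034) = -3 + 38609/186034 = -519493/186034 ≈ -2.7925)
(-2478 + 32)/(-685 - d) - 97/(-769) = (-2478 + 32)/(-685 - 1*(-519493/186034)) - 97/(-769) = -2446/(-685 + 519493/186034) - 97*(-1/769) = -2446/(-126913797/186034) + 97/769 = -2446*(-186034/126913797) + 97/769 = 455039164/126913797 + 97/769 = 362235755425/97596709893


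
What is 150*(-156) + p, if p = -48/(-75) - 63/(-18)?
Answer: -1169793/50 ≈ -23396.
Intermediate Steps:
p = 207/50 (p = -48*(-1/75) - 63*(-1/18) = 16/25 + 7/2 = 207/50 ≈ 4.1400)
150*(-156) + p = 150*(-156) + 207/50 = -23400 + 207/50 = -1169793/50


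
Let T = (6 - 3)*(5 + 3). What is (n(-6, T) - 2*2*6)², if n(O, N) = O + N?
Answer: 36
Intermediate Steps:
T = 24 (T = 3*8 = 24)
n(O, N) = N + O
(n(-6, T) - 2*2*6)² = ((24 - 6) - 2*2*6)² = (18 - 4*6)² = (18 - 1*24)² = (18 - 24)² = (-6)² = 36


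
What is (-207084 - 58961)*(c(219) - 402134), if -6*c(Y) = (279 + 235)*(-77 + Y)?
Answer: 330666266320/3 ≈ 1.1022e+11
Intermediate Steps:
c(Y) = 19789/3 - 257*Y/3 (c(Y) = -(279 + 235)*(-77 + Y)/6 = -257*(-77 + Y)/3 = -(-39578 + 514*Y)/6 = 19789/3 - 257*Y/3)
(-207084 - 58961)*(c(219) - 402134) = (-207084 - 58961)*((19789/3 - 257/3*219) - 402134) = -266045*((19789/3 - 18761) - 402134) = -266045*(-36494/3 - 402134) = -266045*(-1242896/3) = 330666266320/3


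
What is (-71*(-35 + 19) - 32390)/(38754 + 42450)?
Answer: -5209/13534 ≈ -0.38488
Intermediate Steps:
(-71*(-35 + 19) - 32390)/(38754 + 42450) = (-71*(-16) - 32390)/81204 = (1136 - 32390)*(1/81204) = -31254*1/81204 = -5209/13534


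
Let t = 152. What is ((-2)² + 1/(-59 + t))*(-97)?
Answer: -36181/93 ≈ -389.04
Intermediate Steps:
((-2)² + 1/(-59 + t))*(-97) = ((-2)² + 1/(-59 + 152))*(-97) = (4 + 1/93)*(-97) = (373/93)*(-97) = -36181/93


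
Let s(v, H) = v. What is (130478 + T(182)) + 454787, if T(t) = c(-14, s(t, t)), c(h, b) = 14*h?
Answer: 585069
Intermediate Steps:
T(t) = -196 (T(t) = 14*(-14) = -196)
(130478 + T(182)) + 454787 = (130478 - 196) + 454787 = 130282 + 454787 = 585069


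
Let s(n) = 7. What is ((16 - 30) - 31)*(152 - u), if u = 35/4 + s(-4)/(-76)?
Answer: -245115/38 ≈ -6450.4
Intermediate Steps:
u = 329/38 (u = 35/4 + 7/(-76) = 35*(¼) + 7*(-1/76) = 35/4 - 7/76 = 329/38 ≈ 8.6579)
((16 - 30) - 31)*(152 - u) = ((16 - 30) - 31)*(152 - 1*329/38) = (-14 - 31)*(152 - 329/38) = -45*5447/38 = -245115/38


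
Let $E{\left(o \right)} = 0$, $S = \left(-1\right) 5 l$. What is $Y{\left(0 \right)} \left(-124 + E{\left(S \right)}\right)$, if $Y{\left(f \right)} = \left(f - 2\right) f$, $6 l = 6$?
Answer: $0$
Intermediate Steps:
$l = 1$ ($l = \frac{1}{6} \cdot 6 = 1$)
$Y{\left(f \right)} = f \left(-2 + f\right)$ ($Y{\left(f \right)} = \left(-2 + f\right) f = f \left(-2 + f\right)$)
$S = -5$ ($S = \left(-1\right) 5 \cdot 1 = \left(-5\right) 1 = -5$)
$Y{\left(0 \right)} \left(-124 + E{\left(S \right)}\right) = 0 \left(-2 + 0\right) \left(-124 + 0\right) = 0 \left(-2\right) \left(-124\right) = 0 \left(-124\right) = 0$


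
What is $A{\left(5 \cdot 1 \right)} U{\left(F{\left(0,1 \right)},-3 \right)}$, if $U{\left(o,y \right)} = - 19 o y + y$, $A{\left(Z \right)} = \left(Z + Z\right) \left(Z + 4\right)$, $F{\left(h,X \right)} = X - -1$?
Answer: $9990$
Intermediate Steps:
$F{\left(h,X \right)} = 1 + X$ ($F{\left(h,X \right)} = X + 1 = 1 + X$)
$A{\left(Z \right)} = 2 Z \left(4 + Z\right)$
$U{\left(o,y \right)} = y - 19 o y$ ($U{\left(o,y \right)} = - 19 o y + y = y - 19 o y$)
$A{\left(5 \cdot 1 \right)} U{\left(F{\left(0,1 \right)},-3 \right)} = 2 \cdot 5 \cdot 1 \left(4 + 5 \cdot 1\right) \left(- 3 \left(1 - 19 \left(1 + 1\right)\right)\right) = 2 \cdot 5 \left(4 + 5\right) \left(- 3 \left(1 - 38\right)\right) = 2 \cdot 5 \cdot 9 \left(- 3 \left(1 - 38\right)\right) = 90 \left(\left(-3\right) \left(-37\right)\right) = 90 \cdot 111 = 9990$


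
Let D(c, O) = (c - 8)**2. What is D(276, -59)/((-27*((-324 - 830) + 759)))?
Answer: 71824/10665 ≈ 6.7346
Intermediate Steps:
D(c, O) = (-8 + c)**2
D(276, -59)/((-27*((-324 - 830) + 759))) = (-8 + 276)**2/((-27*((-324 - 830) + 759))) = 268**2/((-27*(-1154 + 759))) = 71824/((-27*(-395))) = 71824/10665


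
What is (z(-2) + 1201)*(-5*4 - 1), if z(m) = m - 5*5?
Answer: -24654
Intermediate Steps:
z(m) = -25 + m (z(m) = m - 25 = -25 + m)
(z(-2) + 1201)*(-5*4 - 1) = ((-25 - 2) + 1201)*(-5*4 - 1) = (-27 + 1201)*(-20 - 1) = 1174*(-21) = -24654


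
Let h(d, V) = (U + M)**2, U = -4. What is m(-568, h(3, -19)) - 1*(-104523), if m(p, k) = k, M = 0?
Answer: 104539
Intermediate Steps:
h(d, V) = 16 (h(d, V) = (-4 + 0)**2 = (-4)**2 = 16)
m(-568, h(3, -19)) - 1*(-104523) = 16 - 1*(-104523) = 16 + 104523 = 104539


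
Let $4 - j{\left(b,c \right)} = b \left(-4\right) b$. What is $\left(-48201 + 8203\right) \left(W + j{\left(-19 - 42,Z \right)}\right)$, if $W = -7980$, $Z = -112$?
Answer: $-276306184$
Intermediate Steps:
$j{\left(b,c \right)} = 4 + 4 b^{2}$ ($j{\left(b,c \right)} = 4 - b \left(-4\right) b = 4 - - 4 b b = 4 - - 4 b^{2} = 4 + 4 b^{2}$)
$\left(-48201 + 8203\right) \left(W + j{\left(-19 - 42,Z \right)}\right) = \left(-48201 + 8203\right) \left(-7980 + \left(4 + 4 \left(-19 - 42\right)^{2}\right)\right) = - 39998 \left(-7980 + \left(4 + 4 \left(-61\right)^{2}\right)\right) = - 39998 \left(-7980 + \left(4 + 4 \cdot 3721\right)\right) = - 39998 \left(-7980 + \left(4 + 14884\right)\right) = - 39998 \left(-7980 + 14888\right) = \left(-39998\right) 6908 = -276306184$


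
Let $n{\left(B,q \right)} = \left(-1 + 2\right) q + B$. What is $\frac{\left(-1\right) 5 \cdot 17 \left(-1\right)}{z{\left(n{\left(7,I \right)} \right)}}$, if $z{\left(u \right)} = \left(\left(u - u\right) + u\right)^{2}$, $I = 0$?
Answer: $\frac{85}{49} \approx 1.7347$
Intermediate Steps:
$n{\left(B,q \right)} = B + q$ ($n{\left(B,q \right)} = 1 q + B = q + B = B + q$)
$z{\left(u \right)} = u^{2}$ ($z{\left(u \right)} = \left(0 + u\right)^{2} = u^{2}$)
$\frac{\left(-1\right) 5 \cdot 17 \left(-1\right)}{z{\left(n{\left(7,I \right)} \right)}} = \frac{\left(-1\right) 5 \cdot 17 \left(-1\right)}{\left(7 + 0\right)^{2}} = \frac{\left(-1\right) 85 \left(-1\right)}{7^{2}} = \frac{\left(-1\right) \left(-85\right)}{49} = 85 \cdot \frac{1}{49} = \frac{85}{49}$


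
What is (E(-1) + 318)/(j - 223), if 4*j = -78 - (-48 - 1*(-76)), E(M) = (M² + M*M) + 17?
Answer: -674/499 ≈ -1.3507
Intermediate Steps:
E(M) = 17 + 2*M² (E(M) = (M² + M²) + 17 = 2*M² + 17 = 17 + 2*M²)
j = -53/2 (j = (-78 - (-48 - 1*(-76)))/4 = (-78 - (-48 + 76))/4 = (-78 - 1*28)/4 = (-78 - 28)/4 = (¼)*(-106) = -53/2 ≈ -26.500)
(E(-1) + 318)/(j - 223) = ((17 + 2*(-1)²) + 318)/(-53/2 - 223) = ((17 + 2*1) + 318)/(-499/2) = ((17 + 2) + 318)*(-2/499) = (19 + 318)*(-2/499) = 337*(-2/499) = -674/499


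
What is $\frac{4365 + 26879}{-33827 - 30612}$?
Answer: $- \frac{31244}{64439} \approx -0.48486$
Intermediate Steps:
$\frac{4365 + 26879}{-33827 - 30612} = \frac{31244}{-64439} = 31244 \left(- \frac{1}{64439}\right) = - \frac{31244}{64439}$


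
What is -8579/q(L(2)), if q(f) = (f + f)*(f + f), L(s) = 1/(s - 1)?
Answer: -8579/4 ≈ -2144.8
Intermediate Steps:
L(s) = 1/(-1 + s)
q(f) = 4*f² (q(f) = (2*f)*(2*f) = 4*f²)
-8579/q(L(2)) = -8579*(-1 + 2)²/4 = -8579/(4*(1/1)²) = -8579/(4*1²) = -8579/(4*1) = -8579/4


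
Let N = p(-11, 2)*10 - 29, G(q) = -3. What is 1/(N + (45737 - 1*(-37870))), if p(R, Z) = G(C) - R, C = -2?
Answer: 1/83658 ≈ 1.1953e-5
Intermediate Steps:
p(R, Z) = -3 - R
N = 51 (N = (-3 - 1*(-11))*10 - 29 = (-3 + 11)*10 - 29 = 8*10 - 29 = 80 - 29 = 51)
1/(N + (45737 - 1*(-37870))) = 1/(51 + (45737 - 1*(-37870))) = 1/(51 + (45737 + 37870)) = 1/(51 + 83607) = 1/83658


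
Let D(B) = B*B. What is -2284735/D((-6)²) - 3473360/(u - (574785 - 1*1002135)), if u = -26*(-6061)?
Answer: -15237786665/8614512 ≈ -1768.9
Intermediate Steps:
D(B) = B²
u = 157586
-2284735/D((-6)²) - 3473360/(u - (574785 - 1*1002135)) = -2284735/(((-6)²)²) - 3473360/(157586 - (574785 - 1*1002135)) = -2284735/(36²) - 3473360/(157586 - (574785 - 1002135)) = -2284735/1296 - 3473360/(157586 - 1*(-427350)) = -2284735*1/1296 - 3473360/(157586 + 427350) = -2284735/1296 - 3473360/584936 = -2284735/1296 - 3473360*1/584936 = -2284735/1296 - 39470/6647 = -15237786665/8614512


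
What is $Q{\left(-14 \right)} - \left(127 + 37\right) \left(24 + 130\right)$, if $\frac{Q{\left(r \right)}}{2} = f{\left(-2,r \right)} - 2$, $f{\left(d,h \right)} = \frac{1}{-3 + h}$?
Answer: $- \frac{429422}{17} \approx -25260.0$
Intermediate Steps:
$Q{\left(r \right)} = -4 + \frac{2}{-3 + r}$ ($Q{\left(r \right)} = 2 \left(\frac{1}{-3 + r} - 2\right) = 2 \left(-2 + \frac{1}{-3 + r}\right) = -4 + \frac{2}{-3 + r}$)
$Q{\left(-14 \right)} - \left(127 + 37\right) \left(24 + 130\right) = \frac{2 \left(7 - -28\right)}{-3 - 14} - \left(127 + 37\right) \left(24 + 130\right) = \frac{2 \left(7 + 28\right)}{-17} - 164 \cdot 154 = 2 \left(- \frac{1}{17}\right) 35 - 25256 = - \frac{70}{17} - 25256 = - \frac{429422}{17}$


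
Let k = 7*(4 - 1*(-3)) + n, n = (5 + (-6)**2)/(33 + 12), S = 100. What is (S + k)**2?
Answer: 45508516/2025 ≈ 22473.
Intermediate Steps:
n = 41/45 (n = (5 + 36)/45 = 41*(1/45) = 41/45 ≈ 0.91111)
k = 2246/45 (k = 7*(4 - 1*(-3)) + 41/45 = 7*(4 + 3) + 41/45 = 7*7 + 41/45 = 49 + 41/45 = 2246/45 ≈ 49.911)
(S + k)**2 = (100 + 2246/45)**2 = (6746/45)**2 = 45508516/2025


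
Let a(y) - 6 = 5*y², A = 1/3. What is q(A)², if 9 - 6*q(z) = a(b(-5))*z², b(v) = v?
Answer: 625/729 ≈ 0.85734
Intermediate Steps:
A = ⅓ ≈ 0.33333
a(y) = 6 + 5*y²
q(z) = 3/2 - 131*z²/6 (q(z) = 3/2 - (6 + 5*(-5)²)*z²/6 = 3/2 - (6 + 5*25)*z²/6 = 3/2 - (6 + 125)*z²/6 = 3/2 - 131*z²/6)
q(A)² = (3/2 - 131*(⅓)²/6)² = (3/2 - 131/6*⅑)² = (3/2 - 131/54)² = (-25/27)² = 625/729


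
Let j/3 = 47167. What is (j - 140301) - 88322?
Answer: -87122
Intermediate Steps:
j = 141501 (j = 3*47167 = 141501)
(j - 140301) - 88322 = (141501 - 140301) - 88322 = 1200 - 88322 = -87122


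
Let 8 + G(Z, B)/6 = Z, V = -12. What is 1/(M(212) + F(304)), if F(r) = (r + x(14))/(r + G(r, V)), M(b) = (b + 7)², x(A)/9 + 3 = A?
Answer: 160/7673791 ≈ 2.0850e-5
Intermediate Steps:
x(A) = -27 + 9*A
G(Z, B) = -48 + 6*Z
M(b) = (7 + b)²
F(r) = (99 + r)/(-48 + 7*r) (F(r) = (r + (-27 + 9*14))/(r + (-48 + 6*r)) = (r + (-27 + 126))/(-48 + 7*r) = (r + 99)/(-48 + 7*r) = (99 + r)/(-48 + 7*r))
1/(M(212) + F(304)) = 1/((7 + 212)² + (99 + 304)/(-48 + 7*304)) = 1/(219² + 403/(-48 + 2128)) = 1/(47961 + 403/2080) = 1/(47961 + (1/2080)*403) = 1/(47961 + 31/160) = 1/(7673791/160) = 160/7673791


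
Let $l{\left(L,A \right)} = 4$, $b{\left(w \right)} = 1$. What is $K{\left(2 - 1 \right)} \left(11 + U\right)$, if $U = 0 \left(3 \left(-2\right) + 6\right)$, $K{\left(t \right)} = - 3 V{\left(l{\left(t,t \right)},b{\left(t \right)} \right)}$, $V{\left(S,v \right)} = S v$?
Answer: $-132$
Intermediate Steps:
$K{\left(t \right)} = -12$ ($K{\left(t \right)} = - 3 \cdot 4 \cdot 1 = \left(-3\right) 4 = -12$)
$U = 0$ ($U = 0 \left(-6 + 6\right) = 0 \cdot 0 = 0$)
$K{\left(2 - 1 \right)} \left(11 + U\right) = - 12 \left(11 + 0\right) = \left(-12\right) 11 = -132$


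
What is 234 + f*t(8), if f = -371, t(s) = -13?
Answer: 5057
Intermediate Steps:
234 + f*t(8) = 234 - 371*(-13) = 234 + 4823 = 5057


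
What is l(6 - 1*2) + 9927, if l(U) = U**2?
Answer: 9943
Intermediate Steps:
l(6 - 1*2) + 9927 = (6 - 1*2)**2 + 9927 = (6 - 2)**2 + 9927 = 4**2 + 9927 = 16 + 9927 = 9943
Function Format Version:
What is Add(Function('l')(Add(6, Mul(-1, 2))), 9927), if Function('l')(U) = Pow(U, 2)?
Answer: 9943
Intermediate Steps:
Add(Function('l')(Add(6, Mul(-1, 2))), 9927) = Add(Pow(Add(6, Mul(-1, 2)), 2), 9927) = Add(Pow(Add(6, -2), 2), 9927) = Add(Pow(4, 2), 9927) = Add(16, 9927) = 9943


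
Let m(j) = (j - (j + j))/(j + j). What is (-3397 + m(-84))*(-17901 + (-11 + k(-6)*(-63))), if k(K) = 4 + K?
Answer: 60427935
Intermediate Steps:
m(j) = -1/2 (m(j) = (j - 2*j)/((2*j)) = (j - 2*j)*(1/(2*j)) = (-j)*(1/(2*j)) = -1/2)
(-3397 + m(-84))*(-17901 + (-11 + k(-6)*(-63))) = (-3397 - 1/2)*(-17901 + (-11 + (4 - 6)*(-63))) = -6795*(-17901 + (-11 - 2*(-63)))/2 = -6795*(-17901 + (-11 + 126))/2 = -6795*(-17901 + 115)/2 = -6795/2*(-17786) = 60427935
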